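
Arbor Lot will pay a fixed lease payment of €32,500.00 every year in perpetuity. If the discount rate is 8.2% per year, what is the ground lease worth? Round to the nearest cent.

Level perpetuity: PV = C / r = €32,500.00 / 0.082 = €396,341.46

€396341.46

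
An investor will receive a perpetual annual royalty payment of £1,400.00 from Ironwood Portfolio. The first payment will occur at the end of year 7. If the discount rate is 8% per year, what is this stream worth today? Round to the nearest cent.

Value at end of year 6: C / r = £1,400.00 / 0.08 = £17,500.0000
Discount to today: PV = £17,500.0000 / (1 + 0.08)^6 = £17,500.0000 / 1.586874 = £11,027.97

£11027.97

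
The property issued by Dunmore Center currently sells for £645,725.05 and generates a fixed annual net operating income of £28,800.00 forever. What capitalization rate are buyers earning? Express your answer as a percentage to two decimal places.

P = C/r ⇒ r = C/P = £28,800.00/£645,725.05 = 0.044601

4.46%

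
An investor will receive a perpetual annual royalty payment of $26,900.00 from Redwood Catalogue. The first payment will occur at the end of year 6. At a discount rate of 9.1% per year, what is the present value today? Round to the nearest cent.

$191243.70

Value at end of year 5: C / r = $26,900.00 / 0.091 = $295,604.3956
Discount to today: PV = $295,604.3956 / (1 + 0.091)^5 = $295,604.3956 / 1.545695 = $191,243.70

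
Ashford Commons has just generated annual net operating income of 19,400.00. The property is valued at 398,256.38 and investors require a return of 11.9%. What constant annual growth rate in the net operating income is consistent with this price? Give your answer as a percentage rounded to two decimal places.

6.70%

P = D₀(1+g)/(r−g) ⇒ P(r−g) = D₀(1+g) ⇒ g(P+D₀) = P·r − D₀
g = (P·r − D₀)/(P + D₀) = (398,256.38×0.119 − 19,400.00) / (398,256.38 + 19,400.00) = 0.067023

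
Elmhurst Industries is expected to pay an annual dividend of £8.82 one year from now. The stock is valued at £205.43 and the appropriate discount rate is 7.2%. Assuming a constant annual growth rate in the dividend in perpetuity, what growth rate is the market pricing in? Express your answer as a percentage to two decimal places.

P = D₁/(r−g) ⇒ g = r − D₁/P = 0.072 − £8.82/£205.43 = 0.029066

2.91%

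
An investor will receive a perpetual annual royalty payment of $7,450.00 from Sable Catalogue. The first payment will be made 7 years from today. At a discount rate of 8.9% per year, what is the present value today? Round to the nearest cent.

$50187.90

Value at end of year 6: C / r = $7,450.00 / 0.089 = $83,707.8652
Discount to today: PV = $83,707.8652 / (1 + 0.089)^6 = $83,707.8652 / 1.667890 = $50,187.90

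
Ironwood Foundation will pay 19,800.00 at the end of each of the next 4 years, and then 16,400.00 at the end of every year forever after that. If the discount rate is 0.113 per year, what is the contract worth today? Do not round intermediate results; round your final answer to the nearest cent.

PV of 4-year annuity: 19,800.00 × [1 − (1+0.113)^−4] / 0.113 = 61037.01897
Perpetuity value at year 4: 16,400.00 / 0.113 = 145132.74336
PV of perpetuity: 145132.74336 / (1+0.113)^4 = 94576.82866
Total PV = 61037.01897 + 94576.82866 = 155613.84763

155613.85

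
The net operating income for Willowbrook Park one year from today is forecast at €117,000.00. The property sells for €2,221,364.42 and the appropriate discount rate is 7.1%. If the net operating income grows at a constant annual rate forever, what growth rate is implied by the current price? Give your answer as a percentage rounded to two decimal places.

P = D₁/(r−g) ⇒ g = r − D₁/P = 0.071 − €117,000.00/€2,221,364.42 = 0.018330

1.83%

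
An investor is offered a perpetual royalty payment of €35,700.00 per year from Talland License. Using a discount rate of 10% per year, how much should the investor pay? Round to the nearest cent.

Level perpetuity: PV = C / r = €35,700.00 / 0.1 = €357,000.00

€357000.00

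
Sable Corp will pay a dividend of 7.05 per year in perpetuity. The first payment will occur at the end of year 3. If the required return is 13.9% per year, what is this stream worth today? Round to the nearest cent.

Value at end of year 2: C / r = 7.05 / 0.139 = 50.7194
Discount to today: PV = 50.7194 / (1 + 0.139)^2 = 50.7194 / 1.297321 = 39.10

39.10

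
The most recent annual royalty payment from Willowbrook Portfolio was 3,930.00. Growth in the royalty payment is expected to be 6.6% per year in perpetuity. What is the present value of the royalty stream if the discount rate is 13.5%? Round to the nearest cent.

60715.65

D₁ = D₀ × (1 + g) = 3,930.00 × 1.066 = 4,189.3800
Growing perpetuity: P = D₁ / (r − g) = 4,189.3800 / (0.135 − 0.066) = 60,715.65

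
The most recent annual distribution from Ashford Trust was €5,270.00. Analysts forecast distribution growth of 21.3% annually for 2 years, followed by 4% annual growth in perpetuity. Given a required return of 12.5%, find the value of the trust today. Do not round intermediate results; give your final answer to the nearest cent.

D_1 = 6392.51000
D_2 = 7754.11463
Terminal value at year 2: TV = D_2×(1+g_2)/(r−g_2) = 8064.27922/0.085 = 94873.87312
P_0 = D_1/(1+r)^1 + D_2/(1+r)^2 + TV/(1+r)^2
    = 5682.23111 + 6126.70786 + 74962.07259 = 86771.01156

€86771.01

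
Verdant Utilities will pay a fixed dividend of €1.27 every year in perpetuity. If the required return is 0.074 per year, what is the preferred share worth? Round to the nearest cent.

€17.16

Level perpetuity: PV = C / r = €1.27 / 0.074 = €17.16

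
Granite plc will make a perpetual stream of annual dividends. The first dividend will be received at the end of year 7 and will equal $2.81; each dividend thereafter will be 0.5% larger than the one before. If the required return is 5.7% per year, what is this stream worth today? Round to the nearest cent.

Value at end of year 6: C₁ / (r − g) = $2.81 / (0.057 − 0.005) = $54.0385
Discount to today: PV = $54.0385 / (1 + 0.057)^6 = $54.0385 / 1.394601 = $38.75

$38.75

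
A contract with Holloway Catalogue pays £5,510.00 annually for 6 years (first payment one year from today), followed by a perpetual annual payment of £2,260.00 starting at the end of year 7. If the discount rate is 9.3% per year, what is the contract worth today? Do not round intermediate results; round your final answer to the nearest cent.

PV of 6-year annuity: £5,510.00 × [1 − (1+0.093)^−6] / 0.093 = 24497.88236
Perpetuity value at year 6: £2,260.00 / 0.093 = 24301.07527
PV of perpetuity: 24301.07527 / (1+0.093)^6 = 14252.94203
Total PV = 24497.88236 + 14252.94203 = 38750.82439

£38750.82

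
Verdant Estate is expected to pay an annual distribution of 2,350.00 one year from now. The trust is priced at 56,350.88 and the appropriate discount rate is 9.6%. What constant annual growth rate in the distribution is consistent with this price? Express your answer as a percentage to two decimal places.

P = D₁/(r−g) ⇒ g = r − D₁/P = 0.096 − 2,350.00/56,350.88 = 0.054297

5.43%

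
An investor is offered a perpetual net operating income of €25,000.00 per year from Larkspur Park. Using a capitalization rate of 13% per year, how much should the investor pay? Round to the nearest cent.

Level perpetuity: PV = C / r = €25,000.00 / 0.13 = €192,307.69

€192307.69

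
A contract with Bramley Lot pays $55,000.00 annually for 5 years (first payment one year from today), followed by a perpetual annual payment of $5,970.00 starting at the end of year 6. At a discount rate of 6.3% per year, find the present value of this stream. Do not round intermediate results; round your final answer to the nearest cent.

PV of 5-year annuity: $55,000.00 × [1 − (1+0.063)^−5] / 0.063 = 229801.38596
Perpetuity value at year 5: $5,970.00 / 0.063 = 94761.90476
PV of perpetuity: 94761.90476 / (1+0.063)^5 = 69818.00887
Total PV = 229801.38596 + 69818.00887 = 299619.39482

$299619.39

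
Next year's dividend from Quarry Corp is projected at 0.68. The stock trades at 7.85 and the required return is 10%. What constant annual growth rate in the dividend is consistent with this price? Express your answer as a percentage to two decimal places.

1.34%

P = D₁/(r−g) ⇒ g = r − D₁/P = 0.1 − 0.68/7.85 = 0.013376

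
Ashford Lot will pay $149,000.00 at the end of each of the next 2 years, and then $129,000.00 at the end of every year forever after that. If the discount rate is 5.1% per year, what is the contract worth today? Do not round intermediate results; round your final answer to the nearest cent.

PV of 2-year annuity: $149,000.00 × [1 − (1+0.051)^−2] / 0.051 = 276660.07907
Perpetuity value at year 2: $129,000.00 / 0.051 = 2529411.76471
PV of perpetuity: 2529411.76471 / (1+0.051)^2 = 2289887.26672
Total PV = 276660.07907 + 2289887.26672 = 2566547.34579

$2566547.35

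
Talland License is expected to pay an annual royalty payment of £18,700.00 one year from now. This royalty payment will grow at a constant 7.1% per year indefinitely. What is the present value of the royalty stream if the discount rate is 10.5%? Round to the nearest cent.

£550000.00

Growing perpetuity: P = D₁ / (r − g) = £18,700.0000 / (0.105 − 0.071) = £550,000.00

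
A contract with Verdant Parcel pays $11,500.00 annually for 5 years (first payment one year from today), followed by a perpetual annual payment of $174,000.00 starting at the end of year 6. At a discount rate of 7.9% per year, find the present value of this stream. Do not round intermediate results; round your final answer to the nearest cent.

PV of 5-year annuity: $11,500.00 × [1 − (1+0.079)^−5] / 0.079 = 46037.43811
Perpetuity value at year 5: $174,000.00 / 0.079 = 2202531.64557
PV of perpetuity: 2202531.64557 / (1+0.079)^5 = 1505965.19070
Total PV = 46037.43811 + 1505965.19070 = 1552002.62881

$1552002.63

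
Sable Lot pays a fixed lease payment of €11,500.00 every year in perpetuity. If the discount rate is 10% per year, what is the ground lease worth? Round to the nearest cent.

Level perpetuity: PV = C / r = €11,500.00 / 0.1 = €115,000.00

€115000.00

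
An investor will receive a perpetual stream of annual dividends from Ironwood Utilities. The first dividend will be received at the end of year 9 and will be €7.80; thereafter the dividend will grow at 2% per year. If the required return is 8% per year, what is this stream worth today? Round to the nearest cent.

€70.23

Value at end of year 8: C₁ / (r − g) = €7.80 / (0.08 − 0.02) = €130.0000
Discount to today: PV = €130.0000 / (1 + 0.08)^8 = €130.0000 / 1.850930 = €70.23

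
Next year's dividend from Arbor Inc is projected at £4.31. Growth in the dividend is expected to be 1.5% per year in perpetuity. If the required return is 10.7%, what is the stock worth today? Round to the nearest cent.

Growing perpetuity: P = D₁ / (r − g) = £4.3100 / (0.107 − 0.015) = £46.85

£46.85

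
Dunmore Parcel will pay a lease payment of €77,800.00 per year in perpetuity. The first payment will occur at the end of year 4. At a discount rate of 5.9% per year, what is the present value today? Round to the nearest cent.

€1110298.38

Value at end of year 3: C / r = €77,800.00 / 0.059 = €1,318,644.0678
Discount to today: PV = €1,318,644.0678 / (1 + 0.059)^3 = €1,318,644.0678 / 1.187648 = €1,110,298.38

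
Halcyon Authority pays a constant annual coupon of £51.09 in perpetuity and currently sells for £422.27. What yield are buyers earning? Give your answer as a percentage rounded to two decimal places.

12.10%

P = C/r ⇒ r = C/P = £51.09/£422.27 = 0.120989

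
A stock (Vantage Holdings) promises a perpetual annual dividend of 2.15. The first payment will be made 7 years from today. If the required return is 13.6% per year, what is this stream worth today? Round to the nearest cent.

Value at end of year 6: C / r = 2.15 / 0.136 = 15.8088
Discount to today: PV = 15.8088 / (1 + 0.136)^6 = 15.8088 / 2.149166 = 7.36

7.36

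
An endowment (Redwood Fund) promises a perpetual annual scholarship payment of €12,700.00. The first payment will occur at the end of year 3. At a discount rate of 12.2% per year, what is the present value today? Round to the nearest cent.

Value at end of year 2: C / r = €12,700.00 / 0.122 = €104,098.3607
Discount to today: PV = €104,098.3607 / (1 + 0.122)^2 = €104,098.3607 / 1.258884 = €82,690.99

€82690.99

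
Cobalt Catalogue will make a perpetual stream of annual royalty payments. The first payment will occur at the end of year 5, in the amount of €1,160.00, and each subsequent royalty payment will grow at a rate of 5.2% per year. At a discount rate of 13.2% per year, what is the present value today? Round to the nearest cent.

Value at end of year 4: C₁ / (r − g) = €1,160.00 / (0.132 − 0.052) = €14,500.0000
Discount to today: PV = €14,500.0000 / (1 + 0.132)^4 = €14,500.0000 / 1.642047 = €8,830.44

€8830.44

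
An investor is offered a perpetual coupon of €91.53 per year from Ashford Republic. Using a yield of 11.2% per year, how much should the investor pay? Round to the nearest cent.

Level perpetuity: PV = C / r = €91.53 / 0.112 = €817.23

€817.23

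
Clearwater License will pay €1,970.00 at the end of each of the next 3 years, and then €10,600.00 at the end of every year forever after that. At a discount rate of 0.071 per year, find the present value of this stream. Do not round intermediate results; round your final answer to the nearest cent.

PV of 3-year annuity: €1,970.00 × [1 − (1+0.071)^−3] / 0.071 = 5160.47153
Perpetuity value at year 3: €10,600.00 / 0.071 = 149295.77465
PV of perpetuity: 149295.77465 / (1+0.071)^3 = 121528.77046
Total PV = 5160.47153 + 121528.77046 = 126689.24199

€126689.24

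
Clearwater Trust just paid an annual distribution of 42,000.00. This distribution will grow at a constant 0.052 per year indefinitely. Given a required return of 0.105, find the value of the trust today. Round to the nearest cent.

D₁ = D₀ × (1 + g) = 42,000.00 × 1.052 = 44,184.0000
Growing perpetuity: P = D₁ / (r − g) = 44,184.0000 / (0.105 − 0.052) = 833,660.38

833660.38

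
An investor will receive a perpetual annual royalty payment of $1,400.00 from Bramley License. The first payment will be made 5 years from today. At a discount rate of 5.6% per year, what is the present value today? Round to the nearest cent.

$20104.09

Value at end of year 4: C / r = $1,400.00 / 0.056 = $25,000.0000
Discount to today: PV = $25,000.0000 / (1 + 0.056)^4 = $25,000.0000 / 1.243528 = $20,104.09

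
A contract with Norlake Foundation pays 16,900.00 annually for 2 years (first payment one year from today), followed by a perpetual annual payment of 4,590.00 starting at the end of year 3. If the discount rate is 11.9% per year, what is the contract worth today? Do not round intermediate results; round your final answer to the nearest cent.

PV of 2-year annuity: 16,900.00 × [1 − (1+0.119)^−2] / 0.119 = 28599.43729
Perpetuity value at year 2: 4,590.00 / 0.119 = 38571.42857
PV of perpetuity: 38571.42857 / (1+0.119)^2 = 30803.88909
Total PV = 28599.43729 + 30803.88909 = 59403.32639

59403.33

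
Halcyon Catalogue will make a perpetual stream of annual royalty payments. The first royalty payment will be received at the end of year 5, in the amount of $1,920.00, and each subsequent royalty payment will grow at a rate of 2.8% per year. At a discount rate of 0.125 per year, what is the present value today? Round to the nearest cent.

Value at end of year 4: C₁ / (r − g) = $1,920.00 / (0.125 − 0.028) = $19,793.8144
Discount to today: PV = $19,793.8144 / (1 + 0.125)^4 = $19,793.8144 / 1.601807 = $12,357.18

$12357.18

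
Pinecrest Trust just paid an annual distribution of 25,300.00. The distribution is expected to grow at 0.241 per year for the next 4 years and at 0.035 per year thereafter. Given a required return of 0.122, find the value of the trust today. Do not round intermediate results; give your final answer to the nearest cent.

581494.54

D_1 = 31397.30000
D_2 = 38964.04930
D_3 = 48354.38518
D_4 = 60007.79201
Terminal value at year 4: TV = D_4×(1+g_2)/(r−g_2) = 62108.06473/0.087 = 713885.80150
P_0 = D_1/(1+r)^1 + D_2/(1+r)^2 + D_3/(1+r)^3 + D_4/(1+r)^4 + TV/(1+r)^4
    = 27983.33333 + 30951.26263 + 34233.97230 + 37864.84815 + 450461.12453 = 581494.54093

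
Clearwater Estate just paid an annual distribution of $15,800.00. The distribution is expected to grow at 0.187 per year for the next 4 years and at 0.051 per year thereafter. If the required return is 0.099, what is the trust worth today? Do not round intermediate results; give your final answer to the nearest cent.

D_1 = 18754.60000
D_2 = 22261.71020
D_3 = 26424.65001
D_4 = 31366.05956
Terminal value at year 4: TV = D_4×(1+g_2)/(r−g_2) = 32965.72860/0.048 = 686786.01242
P_0 = D_1/(1+r)^1 + D_2/(1+r)^2 + D_3/(1+r)^3 + D_4/(1+r)^4 + TV/(1+r)^4
    = 17065.15014 + 18431.60438 + 19907.47443 + 21501.52152 + 470793.73155 = 547699.48201

$547699.48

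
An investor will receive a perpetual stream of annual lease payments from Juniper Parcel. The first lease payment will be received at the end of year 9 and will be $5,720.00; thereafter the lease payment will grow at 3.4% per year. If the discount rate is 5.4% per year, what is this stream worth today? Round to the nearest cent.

$187776.46

Value at end of year 8: C₁ / (r − g) = $5,720.00 / (0.054 − 0.034) = $286,000.0000
Discount to today: PV = $286,000.0000 / (1 + 0.054)^8 = $286,000.0000 / 1.523088 = $187,776.46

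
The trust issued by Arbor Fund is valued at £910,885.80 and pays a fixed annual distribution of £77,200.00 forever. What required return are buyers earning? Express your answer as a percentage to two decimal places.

P = C/r ⇒ r = C/P = £77,200.00/£910,885.80 = 0.084753

8.48%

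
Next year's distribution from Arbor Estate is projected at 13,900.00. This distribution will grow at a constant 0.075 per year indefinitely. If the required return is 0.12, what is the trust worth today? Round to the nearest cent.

Growing perpetuity: P = D₁ / (r − g) = 13,900.0000 / (0.12 − 0.075) = 308,888.89

308888.89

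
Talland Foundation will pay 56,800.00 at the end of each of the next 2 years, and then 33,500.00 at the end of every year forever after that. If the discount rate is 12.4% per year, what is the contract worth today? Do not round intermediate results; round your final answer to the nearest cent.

PV of 2-year annuity: 56,800.00 × [1 − (1+0.124)^−2] / 0.124 = 95492.71159
Perpetuity value at year 2: 33,500.00 / 0.124 = 270161.29032
PV of perpetuity: 270161.29032 / (1+0.124)^2 = 213840.76500
Total PV = 95492.71159 + 213840.76500 = 309333.47659

309333.48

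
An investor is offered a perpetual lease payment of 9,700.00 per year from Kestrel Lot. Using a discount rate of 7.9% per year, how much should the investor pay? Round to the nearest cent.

Level perpetuity: PV = C / r = 9,700.00 / 0.079 = 122,784.81

122784.81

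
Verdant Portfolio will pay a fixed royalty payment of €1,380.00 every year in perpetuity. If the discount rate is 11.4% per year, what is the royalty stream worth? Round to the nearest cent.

Level perpetuity: PV = C / r = €1,380.00 / 0.114 = €12,105.26

€12105.26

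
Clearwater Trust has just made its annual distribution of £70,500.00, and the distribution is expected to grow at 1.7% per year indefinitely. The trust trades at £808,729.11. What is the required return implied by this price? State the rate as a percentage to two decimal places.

D₁ = £70,500.00 × 1.017 = £71,698.5000
P = D₁/(r − g) ⇒ r = D₁/P + g = £71,698.5000/£808,729.11 + 0.017 = 0.088656 + 0.017 = 0.105656

10.57%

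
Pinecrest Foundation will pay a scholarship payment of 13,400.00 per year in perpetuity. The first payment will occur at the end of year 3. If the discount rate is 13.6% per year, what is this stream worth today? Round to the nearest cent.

Value at end of year 2: C / r = 13,400.00 / 0.136 = 98,529.4118
Discount to today: PV = 98,529.4118 / (1 + 0.136)^2 = 98,529.4118 / 1.290496 = 76,350.03

76350.03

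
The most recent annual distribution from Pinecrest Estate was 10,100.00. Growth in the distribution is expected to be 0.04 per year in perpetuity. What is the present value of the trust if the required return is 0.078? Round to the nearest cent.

D₁ = D₀ × (1 + g) = 10,100.00 × 1.04 = 10,504.0000
Growing perpetuity: P = D₁ / (r − g) = 10,504.0000 / (0.078 − 0.04) = 276,421.05

276421.05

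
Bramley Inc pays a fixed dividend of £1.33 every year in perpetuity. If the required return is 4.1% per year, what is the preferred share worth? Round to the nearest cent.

Level perpetuity: PV = C / r = £1.33 / 0.041 = £32.44

£32.44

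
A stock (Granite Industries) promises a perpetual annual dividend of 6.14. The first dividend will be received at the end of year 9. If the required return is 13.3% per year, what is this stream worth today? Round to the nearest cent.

Value at end of year 8: C / r = 6.14 / 0.133 = 46.1654
Discount to today: PV = 46.1654 / (1 + 0.133)^8 = 46.1654 / 2.715434 = 17.00

17.00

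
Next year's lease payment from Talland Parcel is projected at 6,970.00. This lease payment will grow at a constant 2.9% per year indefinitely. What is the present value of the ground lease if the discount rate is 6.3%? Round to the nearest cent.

Growing perpetuity: P = D₁ / (r − g) = 6,970.0000 / (0.063 − 0.029) = 205,000.00

205000.00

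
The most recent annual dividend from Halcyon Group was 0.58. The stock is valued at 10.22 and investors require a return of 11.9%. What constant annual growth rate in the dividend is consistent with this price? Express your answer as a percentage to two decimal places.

P = D₀(1+g)/(r−g) ⇒ P(r−g) = D₀(1+g) ⇒ g(P+D₀) = P·r − D₀
g = (P·r − D₀)/(P + D₀) = (10.22×0.119 − 0.58) / (10.22 + 0.58) = 0.058906

5.89%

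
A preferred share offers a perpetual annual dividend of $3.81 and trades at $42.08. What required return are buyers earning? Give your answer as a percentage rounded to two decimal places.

P = C/r ⇒ r = C/P = $3.81/$42.08 = 0.090542

9.05%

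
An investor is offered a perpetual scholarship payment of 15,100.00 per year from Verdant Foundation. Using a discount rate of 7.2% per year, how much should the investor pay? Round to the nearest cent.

209722.22

Level perpetuity: PV = C / r = 15,100.00 / 0.072 = 209,722.22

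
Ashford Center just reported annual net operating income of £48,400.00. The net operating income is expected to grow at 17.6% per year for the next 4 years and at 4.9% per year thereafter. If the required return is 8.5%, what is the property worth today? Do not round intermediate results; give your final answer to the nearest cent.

D_1 = 56918.40000
D_2 = 66936.03840
D_3 = 78716.78116
D_4 = 92570.93464
Terminal value at year 4: TV = D_4×(1+g_2)/(r−g_2) = 97106.91044/0.036 = 2697414.17888
P_0 = D_1/(1+r)^1 + D_2/(1+r)^2 + D_3/(1+r)^3 + D_4/(1+r)^4 + TV/(1+r)^4
    = 52459.35484 + 56859.17170 + 61628.00545 + 66796.80591 + 1946384.70550 = 2184128.04340

£2184128.04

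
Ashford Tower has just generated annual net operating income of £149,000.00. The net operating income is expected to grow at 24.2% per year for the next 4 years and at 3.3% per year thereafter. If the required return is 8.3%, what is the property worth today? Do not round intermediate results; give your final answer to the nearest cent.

D_1 = 185058.00000
D_2 = 229842.03600
D_3 = 285463.80871
D_4 = 354546.05042
Terminal value at year 4: TV = D_4×(1+g_2)/(r−g_2) = 366246.07008/0.05 = 7324921.40168
P_0 = D_1/(1+r)^1 + D_2/(1+r)^2 + D_3/(1+r)^3 + D_4/(1+r)^4 + TV/(1+r)^4
    = 170875.34626 + 195962.30845 + 224732.39806 + 257726.35124 + 5324626.41659 = 6173922.82060

£6173922.82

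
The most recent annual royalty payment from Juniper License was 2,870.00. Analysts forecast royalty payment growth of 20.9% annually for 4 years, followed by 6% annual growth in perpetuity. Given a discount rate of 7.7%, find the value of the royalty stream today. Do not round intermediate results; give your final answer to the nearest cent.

D_1 = 3469.83000
D_2 = 4195.02447
D_3 = 5071.78458
D_4 = 6131.78756
Terminal value at year 4: TV = D_4×(1+g_2)/(r−g_2) = 6499.69482/0.017 = 382334.98918
P_0 = D_1/(1+r)^1 + D_2/(1+r)^2 + D_3/(1+r)^3 + D_4/(1+r)^4 + TV/(1+r)^4
    = 3221.75487 + 3616.62177 + 4059.88460 + 4557.47492 + 284171.96533 = 299627.70149

299627.70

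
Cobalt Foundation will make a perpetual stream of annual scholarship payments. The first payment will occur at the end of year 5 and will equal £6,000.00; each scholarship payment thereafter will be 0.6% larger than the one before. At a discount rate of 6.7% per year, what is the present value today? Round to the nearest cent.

£75886.36

Value at end of year 4: C₁ / (r − g) = £6,000.00 / (0.067 − 0.006) = £98,360.6557
Discount to today: PV = £98,360.6557 / (1 + 0.067)^4 = £98,360.6557 / 1.296157 = £75,886.36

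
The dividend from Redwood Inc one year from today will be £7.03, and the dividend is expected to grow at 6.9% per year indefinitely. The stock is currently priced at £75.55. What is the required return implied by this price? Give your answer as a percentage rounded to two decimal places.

16.21%

P = D₁/(r − g) ⇒ r = D₁/P + g = £7.0300/£75.55 + 0.069 = 0.093051 + 0.069 = 0.162051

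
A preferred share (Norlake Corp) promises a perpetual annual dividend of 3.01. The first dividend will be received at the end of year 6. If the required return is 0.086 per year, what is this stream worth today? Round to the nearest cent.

Value at end of year 5: C / r = 3.01 / 0.086 = 35.0000
Discount to today: PV = 35.0000 / (1 + 0.086)^5 = 35.0000 / 1.510599 = 23.17

23.17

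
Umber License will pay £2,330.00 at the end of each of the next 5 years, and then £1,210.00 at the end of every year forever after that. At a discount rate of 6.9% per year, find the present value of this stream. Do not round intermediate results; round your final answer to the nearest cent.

PV of 5-year annuity: £2,330.00 × [1 − (1+0.069)^−5] / 0.069 = 9579.09424
Perpetuity value at year 5: £1,210.00 / 0.069 = 17536.23188
PV of perpetuity: 17536.23188 / (1+0.069)^5 = 12561.68080
Total PV = 9579.09424 + 12561.68080 = 22140.77504

£22140.78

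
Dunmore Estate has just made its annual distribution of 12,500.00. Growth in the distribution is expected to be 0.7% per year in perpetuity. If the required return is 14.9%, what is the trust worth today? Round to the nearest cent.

88644.37

D₁ = D₀ × (1 + g) = 12,500.00 × 1.007 = 12,587.5000
Growing perpetuity: P = D₁ / (r − g) = 12,587.5000 / (0.149 − 0.007) = 88,644.37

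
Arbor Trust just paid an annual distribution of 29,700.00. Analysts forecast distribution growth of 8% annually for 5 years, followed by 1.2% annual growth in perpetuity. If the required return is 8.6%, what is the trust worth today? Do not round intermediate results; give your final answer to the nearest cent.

541127.50

D_1 = 32076.00000
D_2 = 34642.08000
D_3 = 37413.44640
D_4 = 40406.52211
D_5 = 43639.04388
Terminal value at year 5: TV = D_5×(1+g_2)/(r−g_2) = 44162.71241/0.074 = 596793.41091
P_0 = D_1/(1+r)^1 + D_2/(1+r)^2 + D_3/(1+r)^3 + D_4/(1+r)^4 + D_5/(1+r)^5 + TV/(1+r)^5
    = 29535.91160 + 29372.72977 + 29210.44950 + 29049.06580 + 28888.57372 + 395070.76493 = 541127.49531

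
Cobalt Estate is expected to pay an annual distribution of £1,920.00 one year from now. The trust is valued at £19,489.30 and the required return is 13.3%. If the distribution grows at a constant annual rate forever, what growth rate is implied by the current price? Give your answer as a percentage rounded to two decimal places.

P = D₁/(r−g) ⇒ g = r − D₁/P = 0.133 − £1,920.00/£19,489.30 = 0.034484

3.45%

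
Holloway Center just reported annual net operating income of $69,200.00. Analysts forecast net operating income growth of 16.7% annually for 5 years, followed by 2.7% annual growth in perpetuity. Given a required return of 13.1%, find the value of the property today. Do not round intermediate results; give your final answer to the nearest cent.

D_1 = 80756.40000
D_2 = 94242.71880
D_3 = 109981.25284
D_4 = 128348.12206
D_5 = 149782.25845
Terminal value at year 5: TV = D_5×(1+g_2)/(r−g_2) = 153826.37943/0.104 = 1479099.80218
P_0 = D_1/(1+r)^1 + D_2/(1+r)^2 + D_3/(1+r)^3 + D_4/(1+r)^4 + D_5/(1+r)^5 + TV/(1+r)^5
    = 71402.65252 + 73675.41600 + 76020.52207 + 78440.27344 + 80937.04607 + 799253.32994 = 1179729.24004

$1179729.24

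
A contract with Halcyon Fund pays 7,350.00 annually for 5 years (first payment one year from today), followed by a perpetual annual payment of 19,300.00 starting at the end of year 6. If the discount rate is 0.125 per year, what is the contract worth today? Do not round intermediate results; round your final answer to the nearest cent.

111851.21

PV of 5-year annuity: 7,350.00 × [1 − (1+0.125)^−5] / 0.125 = 26170.17731
Perpetuity value at year 5: 19,300.00 / 0.125 = 154400.00000
PV of perpetuity: 154400.00000 / (1+0.125)^5 = 85681.03101
Total PV = 26170.17731 + 85681.03101 = 111851.20832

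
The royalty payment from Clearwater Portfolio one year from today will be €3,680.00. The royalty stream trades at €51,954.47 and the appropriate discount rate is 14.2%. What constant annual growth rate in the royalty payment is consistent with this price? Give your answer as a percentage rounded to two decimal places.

7.12%

P = D₁/(r−g) ⇒ g = r − D₁/P = 0.142 − €3,680.00/€51,954.47 = 0.071169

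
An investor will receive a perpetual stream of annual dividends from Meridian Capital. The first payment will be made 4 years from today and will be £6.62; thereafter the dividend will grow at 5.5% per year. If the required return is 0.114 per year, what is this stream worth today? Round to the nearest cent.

£81.16

Value at end of year 3: C₁ / (r − g) = £6.62 / (0.114 − 0.055) = £112.2034
Discount to today: PV = £112.2034 / (1 + 0.114)^3 = £112.2034 / 1.382470 = £81.16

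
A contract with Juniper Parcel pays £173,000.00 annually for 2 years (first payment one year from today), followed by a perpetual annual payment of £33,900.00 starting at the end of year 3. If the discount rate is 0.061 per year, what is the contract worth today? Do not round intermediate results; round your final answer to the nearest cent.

£810405.69

PV of 2-year annuity: £173,000.00 × [1 − (1+0.061)^−2] / 0.061 = 316733.00933
Perpetuity value at year 2: £33,900.00 / 0.061 = 555737.70492
PV of perpetuity: 555737.70492 / (1+0.061)^2 = 493672.68170
Total PV = 316733.00933 + 493672.68170 = 810405.69104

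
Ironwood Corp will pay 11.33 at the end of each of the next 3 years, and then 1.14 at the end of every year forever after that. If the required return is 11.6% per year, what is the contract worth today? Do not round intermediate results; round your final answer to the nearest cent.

34.47

PV of 3-year annuity: 11.33 × [1 − (1+0.116)^−3] / 0.116 = 27.40090
Perpetuity value at year 3: 1.14 / 0.116 = 9.82759
PV of perpetuity: 9.82759 / (1+0.116)^3 = 7.07057
Total PV = 27.40090 + 7.07057 = 34.47146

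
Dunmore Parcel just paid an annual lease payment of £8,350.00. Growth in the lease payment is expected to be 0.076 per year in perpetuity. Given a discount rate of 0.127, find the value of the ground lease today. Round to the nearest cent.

£176168.63

D₁ = D₀ × (1 + g) = £8,350.00 × 1.076 = £8,984.6000
Growing perpetuity: P = D₁ / (r − g) = £8,984.6000 / (0.127 − 0.076) = £176,168.63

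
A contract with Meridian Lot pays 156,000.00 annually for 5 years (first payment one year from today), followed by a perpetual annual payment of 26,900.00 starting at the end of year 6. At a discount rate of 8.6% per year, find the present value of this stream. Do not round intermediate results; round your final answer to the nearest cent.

PV of 5-year annuity: 156,000.00 × [1 − (1+0.086)^−5] / 0.086 = 613135.95404
Perpetuity value at year 5: 26,900.00 / 0.086 = 312790.69767
PV of perpetuity: 312790.69767 / (1+0.086)^5 = 207064.04919
Total PV = 613135.95404 + 207064.04919 = 820200.00323

820200.00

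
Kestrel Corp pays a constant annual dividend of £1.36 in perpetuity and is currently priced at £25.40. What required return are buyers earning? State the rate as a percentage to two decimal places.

5.35%

P = C/r ⇒ r = C/P = £1.36/£25.40 = 0.053543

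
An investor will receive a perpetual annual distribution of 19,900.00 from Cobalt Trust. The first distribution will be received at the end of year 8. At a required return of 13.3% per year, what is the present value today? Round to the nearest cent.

Value at end of year 7: C / r = 19,900.00 / 0.133 = 149,624.0602
Discount to today: PV = 149,624.0602 / (1 + 0.133)^7 = 149,624.0602 / 2.396676 = 62,429.82

62429.82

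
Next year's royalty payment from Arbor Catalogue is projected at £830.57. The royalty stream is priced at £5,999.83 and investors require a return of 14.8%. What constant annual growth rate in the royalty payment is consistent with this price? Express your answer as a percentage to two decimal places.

P = D₁/(r−g) ⇒ g = r − D₁/P = 0.148 − £830.57/£5,999.83 = 0.009568

0.96%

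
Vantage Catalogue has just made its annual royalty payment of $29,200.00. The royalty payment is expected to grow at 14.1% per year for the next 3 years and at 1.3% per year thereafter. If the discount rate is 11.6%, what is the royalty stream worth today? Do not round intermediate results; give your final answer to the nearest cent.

D_1 = 33317.20000
D_2 = 38014.92520
D_3 = 43375.02965
Terminal value at year 3: TV = D_3×(1+g_2)/(r−g_2) = 43938.90504/0.103 = 426591.31106
P_0 = D_1/(1+r)^1 + D_2/(1+r)^2 + D_3/(1+r)^3 + TV/(1+r)^3
    = 29854.12186 + 30522.89700 + 31206.65365 + 306915.92374 = 398499.59625

$398499.60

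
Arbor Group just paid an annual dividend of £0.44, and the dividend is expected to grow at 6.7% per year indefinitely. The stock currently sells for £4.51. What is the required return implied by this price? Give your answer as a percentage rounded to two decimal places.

17.11%

D₁ = £0.44 × 1.067 = £0.4695
P = D₁/(r − g) ⇒ r = D₁/P + g = £0.4695/£4.51 + 0.067 = 0.104098 + 0.067 = 0.171098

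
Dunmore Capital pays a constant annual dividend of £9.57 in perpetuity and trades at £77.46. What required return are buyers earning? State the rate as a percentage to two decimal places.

12.35%

P = C/r ⇒ r = C/P = £9.57/£77.46 = 0.123548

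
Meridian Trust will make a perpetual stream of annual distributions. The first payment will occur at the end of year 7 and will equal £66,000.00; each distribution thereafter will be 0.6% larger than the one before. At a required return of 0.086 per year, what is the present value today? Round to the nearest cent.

Value at end of year 6: C₁ / (r − g) = £66,000.00 / (0.086 − 0.006) = £825,000.0000
Discount to today: PV = £825,000.0000 / (1 + 0.086)^6 = £825,000.0000 / 1.640510 = £502,892.31

£502892.31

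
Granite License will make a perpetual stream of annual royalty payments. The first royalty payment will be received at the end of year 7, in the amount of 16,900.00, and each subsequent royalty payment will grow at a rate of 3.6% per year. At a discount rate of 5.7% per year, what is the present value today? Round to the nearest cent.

Value at end of year 6: C₁ / (r − g) = 16,900.00 / (0.057 − 0.036) = 804,761.9048
Discount to today: PV = 804,761.9048 / (1 + 0.057)^6 = 804,761.9048 / 1.394601 = 577,055.37

577055.37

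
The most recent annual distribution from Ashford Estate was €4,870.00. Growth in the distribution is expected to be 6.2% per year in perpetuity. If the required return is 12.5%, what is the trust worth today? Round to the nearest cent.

€82094.29

D₁ = D₀ × (1 + g) = €4,870.00 × 1.062 = €5,171.9400
Growing perpetuity: P = D₁ / (r − g) = €5,171.9400 / (0.125 − 0.062) = €82,094.29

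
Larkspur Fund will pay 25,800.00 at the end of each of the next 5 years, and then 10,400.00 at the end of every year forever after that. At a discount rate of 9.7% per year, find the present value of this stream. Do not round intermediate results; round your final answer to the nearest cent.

166044.79

PV of 5-year annuity: 25,800.00 × [1 − (1+0.097)^−5] / 0.097 = 98556.49163
Perpetuity value at year 5: 10,400.00 / 0.097 = 107216.49485
PV of perpetuity: 107216.49485 / (1+0.097)^5 = 67488.29667
Total PV = 98556.49163 + 67488.29667 = 166044.78830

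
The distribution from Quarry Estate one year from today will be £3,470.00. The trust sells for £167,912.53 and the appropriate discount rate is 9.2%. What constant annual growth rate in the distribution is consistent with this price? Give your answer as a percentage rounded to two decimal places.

P = D₁/(r−g) ⇒ g = r − D₁/P = 0.092 − £3,470.00/£167,912.53 = 0.071334

7.13%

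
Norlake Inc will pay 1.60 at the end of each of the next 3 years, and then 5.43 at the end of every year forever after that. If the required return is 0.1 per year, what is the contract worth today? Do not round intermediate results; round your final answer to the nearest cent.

44.78

PV of 3-year annuity: 1.60 × [1 − (1+0.1)^−3] / 0.1 = 3.97896
Perpetuity value at year 3: 5.43 / 0.1 = 54.30000
PV of perpetuity: 54.30000 / (1+0.1)^3 = 40.79639
Total PV = 3.97896 + 40.79639 = 44.77536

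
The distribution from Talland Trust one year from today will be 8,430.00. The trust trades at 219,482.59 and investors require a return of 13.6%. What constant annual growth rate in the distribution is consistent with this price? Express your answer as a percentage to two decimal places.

P = D₁/(r−g) ⇒ g = r − D₁/P = 0.136 − 8,430.00/219,482.59 = 0.097591

9.76%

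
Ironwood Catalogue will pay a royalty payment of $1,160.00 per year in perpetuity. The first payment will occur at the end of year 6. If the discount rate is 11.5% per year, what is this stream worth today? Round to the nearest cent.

Value at end of year 5: C / r = $1,160.00 / 0.115 = $10,086.9565
Discount to today: PV = $10,086.9565 / (1 + 0.115)^5 = $10,086.9565 / 1.723353 = $5,853.10

$5853.10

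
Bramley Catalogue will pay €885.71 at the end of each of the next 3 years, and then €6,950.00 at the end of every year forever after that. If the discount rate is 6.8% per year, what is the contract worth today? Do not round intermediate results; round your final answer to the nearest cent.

€86232.94

PV of 3-year annuity: €885.71 × [1 − (1+0.068)^−3] / 0.068 = 2332.90266
Perpetuity value at year 3: €6,950.00 / 0.068 = 102205.88235
PV of perpetuity: 102205.88235 / (1+0.068)^3 = 83900.03342
Total PV = 2332.90266 + 83900.03342 = 86232.93607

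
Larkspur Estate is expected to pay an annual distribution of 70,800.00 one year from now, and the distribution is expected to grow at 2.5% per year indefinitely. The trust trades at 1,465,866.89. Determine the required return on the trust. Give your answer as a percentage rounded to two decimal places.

P = D₁/(r − g) ⇒ r = D₁/P + g = 70,800.0000/1,465,866.89 + 0.025 = 0.048299 + 0.025 = 0.073299

7.33%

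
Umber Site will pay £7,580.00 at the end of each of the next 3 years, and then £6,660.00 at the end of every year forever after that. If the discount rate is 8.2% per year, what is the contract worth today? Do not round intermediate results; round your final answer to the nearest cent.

PV of 3-year annuity: £7,580.00 × [1 − (1+0.082)^−3] / 0.082 = 19464.11390
Perpetuity value at year 3: £6,660.00 / 0.082 = 81219.51220
PV of perpetuity: 81219.51220 / (1+0.082)^3 = 64117.79734
Total PV = 19464.11390 + 64117.79734 = 83581.91124

£83581.91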